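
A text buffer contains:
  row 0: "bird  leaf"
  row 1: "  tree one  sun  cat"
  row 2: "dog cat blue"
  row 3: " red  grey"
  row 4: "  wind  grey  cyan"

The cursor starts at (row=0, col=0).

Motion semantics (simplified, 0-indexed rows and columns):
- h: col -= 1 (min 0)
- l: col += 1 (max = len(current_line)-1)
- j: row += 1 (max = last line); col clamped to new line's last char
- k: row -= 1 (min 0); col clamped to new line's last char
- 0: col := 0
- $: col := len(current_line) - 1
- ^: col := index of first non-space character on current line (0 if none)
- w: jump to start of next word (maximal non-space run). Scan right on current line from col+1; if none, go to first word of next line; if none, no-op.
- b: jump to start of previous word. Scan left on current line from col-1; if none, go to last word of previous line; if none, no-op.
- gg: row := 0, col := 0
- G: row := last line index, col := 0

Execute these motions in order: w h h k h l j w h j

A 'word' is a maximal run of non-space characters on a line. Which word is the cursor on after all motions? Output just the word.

Answer: cat

Derivation:
After 1 (w): row=0 col=6 char='l'
After 2 (h): row=0 col=5 char='_'
After 3 (h): row=0 col=4 char='_'
After 4 (k): row=0 col=4 char='_'
After 5 (h): row=0 col=3 char='d'
After 6 (l): row=0 col=4 char='_'
After 7 (j): row=1 col=4 char='e'
After 8 (w): row=1 col=7 char='o'
After 9 (h): row=1 col=6 char='_'
After 10 (j): row=2 col=6 char='t'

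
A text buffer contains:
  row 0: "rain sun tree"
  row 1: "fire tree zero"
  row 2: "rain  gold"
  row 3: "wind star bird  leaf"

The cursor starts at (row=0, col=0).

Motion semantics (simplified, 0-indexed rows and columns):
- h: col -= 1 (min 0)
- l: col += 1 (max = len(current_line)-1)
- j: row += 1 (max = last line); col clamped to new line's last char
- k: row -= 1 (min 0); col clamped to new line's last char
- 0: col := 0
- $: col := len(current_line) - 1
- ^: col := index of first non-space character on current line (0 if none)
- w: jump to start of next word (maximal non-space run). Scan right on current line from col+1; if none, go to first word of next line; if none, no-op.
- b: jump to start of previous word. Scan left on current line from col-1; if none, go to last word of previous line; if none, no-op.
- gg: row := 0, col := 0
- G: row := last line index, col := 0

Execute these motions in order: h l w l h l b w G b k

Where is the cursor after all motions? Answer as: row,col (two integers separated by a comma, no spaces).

After 1 (h): row=0 col=0 char='r'
After 2 (l): row=0 col=1 char='a'
After 3 (w): row=0 col=5 char='s'
After 4 (l): row=0 col=6 char='u'
After 5 (h): row=0 col=5 char='s'
After 6 (l): row=0 col=6 char='u'
After 7 (b): row=0 col=5 char='s'
After 8 (w): row=0 col=9 char='t'
After 9 (G): row=3 col=0 char='w'
After 10 (b): row=2 col=6 char='g'
After 11 (k): row=1 col=6 char='r'

Answer: 1,6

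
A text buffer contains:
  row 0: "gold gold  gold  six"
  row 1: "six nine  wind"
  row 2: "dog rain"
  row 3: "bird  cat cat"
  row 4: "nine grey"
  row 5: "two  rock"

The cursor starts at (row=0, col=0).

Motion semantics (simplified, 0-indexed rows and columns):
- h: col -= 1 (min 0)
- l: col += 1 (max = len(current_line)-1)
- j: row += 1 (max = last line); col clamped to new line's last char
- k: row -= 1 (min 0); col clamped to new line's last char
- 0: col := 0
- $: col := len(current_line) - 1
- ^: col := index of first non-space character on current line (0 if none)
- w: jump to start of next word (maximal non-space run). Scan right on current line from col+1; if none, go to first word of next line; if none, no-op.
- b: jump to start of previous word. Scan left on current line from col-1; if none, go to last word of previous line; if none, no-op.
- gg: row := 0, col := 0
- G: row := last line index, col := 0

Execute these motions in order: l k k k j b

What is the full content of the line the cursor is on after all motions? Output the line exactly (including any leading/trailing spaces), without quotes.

After 1 (l): row=0 col=1 char='o'
After 2 (k): row=0 col=1 char='o'
After 3 (k): row=0 col=1 char='o'
After 4 (k): row=0 col=1 char='o'
After 5 (j): row=1 col=1 char='i'
After 6 (b): row=1 col=0 char='s'

Answer: six nine  wind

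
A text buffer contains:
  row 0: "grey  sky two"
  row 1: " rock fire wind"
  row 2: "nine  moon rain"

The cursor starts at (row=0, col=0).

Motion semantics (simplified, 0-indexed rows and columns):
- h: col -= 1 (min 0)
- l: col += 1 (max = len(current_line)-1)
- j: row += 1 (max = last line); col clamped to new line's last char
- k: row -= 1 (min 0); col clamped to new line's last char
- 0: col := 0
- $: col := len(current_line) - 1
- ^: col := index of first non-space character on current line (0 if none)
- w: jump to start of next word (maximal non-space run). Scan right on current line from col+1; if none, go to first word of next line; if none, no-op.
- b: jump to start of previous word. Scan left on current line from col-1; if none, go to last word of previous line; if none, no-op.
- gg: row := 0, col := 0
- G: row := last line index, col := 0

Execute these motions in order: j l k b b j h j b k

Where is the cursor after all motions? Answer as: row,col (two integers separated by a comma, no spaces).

After 1 (j): row=1 col=0 char='_'
After 2 (l): row=1 col=1 char='r'
After 3 (k): row=0 col=1 char='r'
After 4 (b): row=0 col=0 char='g'
After 5 (b): row=0 col=0 char='g'
After 6 (j): row=1 col=0 char='_'
After 7 (h): row=1 col=0 char='_'
After 8 (j): row=2 col=0 char='n'
After 9 (b): row=1 col=11 char='w'
After 10 (k): row=0 col=11 char='w'

Answer: 0,11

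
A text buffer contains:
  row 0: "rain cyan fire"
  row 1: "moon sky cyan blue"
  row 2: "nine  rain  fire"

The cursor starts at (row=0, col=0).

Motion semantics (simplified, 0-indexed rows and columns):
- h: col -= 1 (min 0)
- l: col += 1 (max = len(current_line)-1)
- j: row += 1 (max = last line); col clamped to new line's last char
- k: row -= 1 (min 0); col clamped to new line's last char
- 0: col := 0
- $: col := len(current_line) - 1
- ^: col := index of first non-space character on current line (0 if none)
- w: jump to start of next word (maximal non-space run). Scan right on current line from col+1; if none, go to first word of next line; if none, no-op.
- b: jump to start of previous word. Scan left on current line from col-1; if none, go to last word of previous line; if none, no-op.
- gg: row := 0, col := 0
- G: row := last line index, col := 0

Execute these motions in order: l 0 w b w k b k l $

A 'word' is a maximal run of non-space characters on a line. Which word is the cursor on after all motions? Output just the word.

After 1 (l): row=0 col=1 char='a'
After 2 (0): row=0 col=0 char='r'
After 3 (w): row=0 col=5 char='c'
After 4 (b): row=0 col=0 char='r'
After 5 (w): row=0 col=5 char='c'
After 6 (k): row=0 col=5 char='c'
After 7 (b): row=0 col=0 char='r'
After 8 (k): row=0 col=0 char='r'
After 9 (l): row=0 col=1 char='a'
After 10 ($): row=0 col=13 char='e'

Answer: fire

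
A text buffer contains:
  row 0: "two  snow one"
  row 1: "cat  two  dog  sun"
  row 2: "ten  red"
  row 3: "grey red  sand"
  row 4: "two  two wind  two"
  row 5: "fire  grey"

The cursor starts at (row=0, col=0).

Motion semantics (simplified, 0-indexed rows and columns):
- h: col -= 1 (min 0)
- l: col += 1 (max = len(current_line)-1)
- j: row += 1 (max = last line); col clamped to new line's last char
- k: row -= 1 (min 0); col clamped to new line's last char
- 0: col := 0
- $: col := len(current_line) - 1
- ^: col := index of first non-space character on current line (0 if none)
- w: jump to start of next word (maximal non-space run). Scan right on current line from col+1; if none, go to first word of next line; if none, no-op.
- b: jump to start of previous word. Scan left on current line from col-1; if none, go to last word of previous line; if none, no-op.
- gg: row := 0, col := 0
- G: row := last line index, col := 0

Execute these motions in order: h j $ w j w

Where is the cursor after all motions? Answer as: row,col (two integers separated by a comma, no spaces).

After 1 (h): row=0 col=0 char='t'
After 2 (j): row=1 col=0 char='c'
After 3 ($): row=1 col=17 char='n'
After 4 (w): row=2 col=0 char='t'
After 5 (j): row=3 col=0 char='g'
After 6 (w): row=3 col=5 char='r'

Answer: 3,5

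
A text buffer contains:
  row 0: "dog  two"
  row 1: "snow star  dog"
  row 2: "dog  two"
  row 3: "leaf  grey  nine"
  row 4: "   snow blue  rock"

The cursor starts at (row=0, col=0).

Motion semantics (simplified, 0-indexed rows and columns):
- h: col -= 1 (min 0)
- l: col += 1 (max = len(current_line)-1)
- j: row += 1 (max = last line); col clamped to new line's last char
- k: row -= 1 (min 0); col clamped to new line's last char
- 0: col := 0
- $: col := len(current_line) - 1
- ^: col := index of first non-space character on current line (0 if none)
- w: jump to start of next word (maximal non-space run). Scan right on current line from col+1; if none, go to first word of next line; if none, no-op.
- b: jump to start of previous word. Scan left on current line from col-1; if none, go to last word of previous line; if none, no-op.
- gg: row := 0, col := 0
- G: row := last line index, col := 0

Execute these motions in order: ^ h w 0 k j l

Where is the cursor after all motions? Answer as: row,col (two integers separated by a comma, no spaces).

After 1 (^): row=0 col=0 char='d'
After 2 (h): row=0 col=0 char='d'
After 3 (w): row=0 col=5 char='t'
After 4 (0): row=0 col=0 char='d'
After 5 (k): row=0 col=0 char='d'
After 6 (j): row=1 col=0 char='s'
After 7 (l): row=1 col=1 char='n'

Answer: 1,1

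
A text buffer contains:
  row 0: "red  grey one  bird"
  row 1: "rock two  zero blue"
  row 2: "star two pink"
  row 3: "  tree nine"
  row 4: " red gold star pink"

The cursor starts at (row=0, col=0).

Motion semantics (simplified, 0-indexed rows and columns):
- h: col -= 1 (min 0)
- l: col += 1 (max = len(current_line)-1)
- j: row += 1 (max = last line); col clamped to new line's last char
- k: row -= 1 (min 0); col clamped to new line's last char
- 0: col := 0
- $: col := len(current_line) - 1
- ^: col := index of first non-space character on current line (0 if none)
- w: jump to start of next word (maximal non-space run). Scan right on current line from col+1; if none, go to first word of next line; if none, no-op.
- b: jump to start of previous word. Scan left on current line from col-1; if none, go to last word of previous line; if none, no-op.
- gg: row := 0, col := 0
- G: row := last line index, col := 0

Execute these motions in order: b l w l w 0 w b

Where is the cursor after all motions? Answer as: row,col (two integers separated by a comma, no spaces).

Answer: 0,0

Derivation:
After 1 (b): row=0 col=0 char='r'
After 2 (l): row=0 col=1 char='e'
After 3 (w): row=0 col=5 char='g'
After 4 (l): row=0 col=6 char='r'
After 5 (w): row=0 col=10 char='o'
After 6 (0): row=0 col=0 char='r'
After 7 (w): row=0 col=5 char='g'
After 8 (b): row=0 col=0 char='r'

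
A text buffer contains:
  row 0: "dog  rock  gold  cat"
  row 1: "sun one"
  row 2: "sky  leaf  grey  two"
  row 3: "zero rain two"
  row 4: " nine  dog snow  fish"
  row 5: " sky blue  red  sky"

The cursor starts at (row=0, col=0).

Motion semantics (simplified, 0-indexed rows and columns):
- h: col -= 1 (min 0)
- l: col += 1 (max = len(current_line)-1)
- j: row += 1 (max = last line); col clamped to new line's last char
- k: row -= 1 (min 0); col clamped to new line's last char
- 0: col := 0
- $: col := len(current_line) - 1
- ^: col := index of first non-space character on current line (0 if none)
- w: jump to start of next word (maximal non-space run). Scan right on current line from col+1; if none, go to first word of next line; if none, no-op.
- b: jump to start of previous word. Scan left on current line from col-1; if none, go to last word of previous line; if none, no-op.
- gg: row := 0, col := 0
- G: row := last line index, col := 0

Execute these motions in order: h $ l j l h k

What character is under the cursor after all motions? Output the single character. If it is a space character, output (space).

After 1 (h): row=0 col=0 char='d'
After 2 ($): row=0 col=19 char='t'
After 3 (l): row=0 col=19 char='t'
After 4 (j): row=1 col=6 char='e'
After 5 (l): row=1 col=6 char='e'
After 6 (h): row=1 col=5 char='n'
After 7 (k): row=0 col=5 char='r'

Answer: r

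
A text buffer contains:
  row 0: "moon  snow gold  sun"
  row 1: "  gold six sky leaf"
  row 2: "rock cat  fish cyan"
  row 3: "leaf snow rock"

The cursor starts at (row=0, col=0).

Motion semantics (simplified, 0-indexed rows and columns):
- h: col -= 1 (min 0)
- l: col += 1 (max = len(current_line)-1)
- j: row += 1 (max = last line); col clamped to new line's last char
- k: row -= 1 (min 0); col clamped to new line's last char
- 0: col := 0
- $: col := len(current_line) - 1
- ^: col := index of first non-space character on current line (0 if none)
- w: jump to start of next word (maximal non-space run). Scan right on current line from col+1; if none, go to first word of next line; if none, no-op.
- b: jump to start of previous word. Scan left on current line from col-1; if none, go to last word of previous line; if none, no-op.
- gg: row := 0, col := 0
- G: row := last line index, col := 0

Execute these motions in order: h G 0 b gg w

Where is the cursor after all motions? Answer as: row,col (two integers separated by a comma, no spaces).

Answer: 0,6

Derivation:
After 1 (h): row=0 col=0 char='m'
After 2 (G): row=3 col=0 char='l'
After 3 (0): row=3 col=0 char='l'
After 4 (b): row=2 col=15 char='c'
After 5 (gg): row=0 col=0 char='m'
After 6 (w): row=0 col=6 char='s'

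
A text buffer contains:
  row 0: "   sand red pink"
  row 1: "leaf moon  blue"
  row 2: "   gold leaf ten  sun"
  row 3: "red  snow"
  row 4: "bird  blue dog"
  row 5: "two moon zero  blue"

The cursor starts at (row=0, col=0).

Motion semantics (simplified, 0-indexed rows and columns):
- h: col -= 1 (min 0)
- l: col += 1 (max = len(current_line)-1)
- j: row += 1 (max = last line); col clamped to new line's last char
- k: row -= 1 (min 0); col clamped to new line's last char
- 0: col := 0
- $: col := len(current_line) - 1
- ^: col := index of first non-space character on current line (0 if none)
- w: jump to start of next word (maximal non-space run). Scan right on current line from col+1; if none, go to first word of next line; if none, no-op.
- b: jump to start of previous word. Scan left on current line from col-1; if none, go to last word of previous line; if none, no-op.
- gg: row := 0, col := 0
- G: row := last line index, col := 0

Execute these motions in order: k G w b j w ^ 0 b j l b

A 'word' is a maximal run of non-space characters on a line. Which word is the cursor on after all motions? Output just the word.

Answer: zero

Derivation:
After 1 (k): row=0 col=0 char='_'
After 2 (G): row=5 col=0 char='t'
After 3 (w): row=5 col=4 char='m'
After 4 (b): row=5 col=0 char='t'
After 5 (j): row=5 col=0 char='t'
After 6 (w): row=5 col=4 char='m'
After 7 (^): row=5 col=0 char='t'
After 8 (0): row=5 col=0 char='t'
After 9 (b): row=4 col=11 char='d'
After 10 (j): row=5 col=11 char='r'
After 11 (l): row=5 col=12 char='o'
After 12 (b): row=5 col=9 char='z'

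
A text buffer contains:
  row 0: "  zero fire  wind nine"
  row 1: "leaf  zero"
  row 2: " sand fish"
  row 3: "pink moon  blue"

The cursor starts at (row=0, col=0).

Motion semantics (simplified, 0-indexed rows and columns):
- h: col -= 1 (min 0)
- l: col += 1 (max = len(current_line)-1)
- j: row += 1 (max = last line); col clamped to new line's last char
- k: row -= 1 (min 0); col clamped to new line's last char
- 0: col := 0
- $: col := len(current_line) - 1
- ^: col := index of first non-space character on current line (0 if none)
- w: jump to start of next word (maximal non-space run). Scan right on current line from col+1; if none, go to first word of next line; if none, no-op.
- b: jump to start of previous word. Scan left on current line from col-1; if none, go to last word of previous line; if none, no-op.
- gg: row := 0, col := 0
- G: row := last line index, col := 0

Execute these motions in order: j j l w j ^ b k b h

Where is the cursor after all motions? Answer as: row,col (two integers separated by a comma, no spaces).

After 1 (j): row=1 col=0 char='l'
After 2 (j): row=2 col=0 char='_'
After 3 (l): row=2 col=1 char='s'
After 4 (w): row=2 col=6 char='f'
After 5 (j): row=3 col=6 char='o'
After 6 (^): row=3 col=0 char='p'
After 7 (b): row=2 col=6 char='f'
After 8 (k): row=1 col=6 char='z'
After 9 (b): row=1 col=0 char='l'
After 10 (h): row=1 col=0 char='l'

Answer: 1,0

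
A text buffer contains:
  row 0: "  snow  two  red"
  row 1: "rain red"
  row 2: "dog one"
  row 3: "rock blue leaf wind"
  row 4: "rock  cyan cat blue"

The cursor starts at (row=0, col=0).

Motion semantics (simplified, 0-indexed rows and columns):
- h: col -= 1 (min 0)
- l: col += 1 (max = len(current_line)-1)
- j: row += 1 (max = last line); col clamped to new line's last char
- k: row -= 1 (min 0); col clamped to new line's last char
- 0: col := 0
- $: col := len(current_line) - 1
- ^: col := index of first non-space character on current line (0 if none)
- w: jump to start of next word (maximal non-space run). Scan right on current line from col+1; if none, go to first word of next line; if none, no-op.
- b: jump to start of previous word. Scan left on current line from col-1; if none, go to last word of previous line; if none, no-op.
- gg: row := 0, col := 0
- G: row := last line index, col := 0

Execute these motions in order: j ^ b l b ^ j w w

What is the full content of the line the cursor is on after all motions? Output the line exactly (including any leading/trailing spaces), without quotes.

Answer: dog one

Derivation:
After 1 (j): row=1 col=0 char='r'
After 2 (^): row=1 col=0 char='r'
After 3 (b): row=0 col=13 char='r'
After 4 (l): row=0 col=14 char='e'
After 5 (b): row=0 col=13 char='r'
After 6 (^): row=0 col=2 char='s'
After 7 (j): row=1 col=2 char='i'
After 8 (w): row=1 col=5 char='r'
After 9 (w): row=2 col=0 char='d'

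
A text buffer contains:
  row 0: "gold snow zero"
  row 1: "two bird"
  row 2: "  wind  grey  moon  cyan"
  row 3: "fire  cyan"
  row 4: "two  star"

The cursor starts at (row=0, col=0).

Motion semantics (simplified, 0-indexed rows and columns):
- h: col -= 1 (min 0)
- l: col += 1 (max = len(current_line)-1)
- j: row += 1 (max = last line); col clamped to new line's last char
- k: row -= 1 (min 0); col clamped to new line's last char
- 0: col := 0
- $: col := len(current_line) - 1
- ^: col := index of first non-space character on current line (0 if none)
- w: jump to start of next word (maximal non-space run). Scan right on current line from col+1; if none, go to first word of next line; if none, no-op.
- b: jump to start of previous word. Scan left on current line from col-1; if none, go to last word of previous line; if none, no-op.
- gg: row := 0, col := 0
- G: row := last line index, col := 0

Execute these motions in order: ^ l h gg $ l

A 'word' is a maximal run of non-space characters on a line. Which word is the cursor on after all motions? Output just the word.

Answer: zero

Derivation:
After 1 (^): row=0 col=0 char='g'
After 2 (l): row=0 col=1 char='o'
After 3 (h): row=0 col=0 char='g'
After 4 (gg): row=0 col=0 char='g'
After 5 ($): row=0 col=13 char='o'
After 6 (l): row=0 col=13 char='o'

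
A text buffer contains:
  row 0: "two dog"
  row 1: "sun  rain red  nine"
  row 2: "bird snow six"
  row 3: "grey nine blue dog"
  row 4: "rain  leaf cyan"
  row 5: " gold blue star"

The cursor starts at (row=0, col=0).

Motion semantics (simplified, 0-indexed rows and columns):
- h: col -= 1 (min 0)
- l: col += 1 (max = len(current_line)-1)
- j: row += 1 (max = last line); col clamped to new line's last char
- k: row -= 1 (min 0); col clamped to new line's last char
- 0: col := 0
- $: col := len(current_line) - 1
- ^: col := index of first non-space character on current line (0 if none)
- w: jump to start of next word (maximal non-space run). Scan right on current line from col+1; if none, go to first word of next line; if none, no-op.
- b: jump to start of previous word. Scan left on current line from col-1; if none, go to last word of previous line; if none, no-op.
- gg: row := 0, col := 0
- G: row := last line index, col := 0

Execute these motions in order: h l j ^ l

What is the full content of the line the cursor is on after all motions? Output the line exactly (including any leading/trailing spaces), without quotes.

Answer: sun  rain red  nine

Derivation:
After 1 (h): row=0 col=0 char='t'
After 2 (l): row=0 col=1 char='w'
After 3 (j): row=1 col=1 char='u'
After 4 (^): row=1 col=0 char='s'
After 5 (l): row=1 col=1 char='u'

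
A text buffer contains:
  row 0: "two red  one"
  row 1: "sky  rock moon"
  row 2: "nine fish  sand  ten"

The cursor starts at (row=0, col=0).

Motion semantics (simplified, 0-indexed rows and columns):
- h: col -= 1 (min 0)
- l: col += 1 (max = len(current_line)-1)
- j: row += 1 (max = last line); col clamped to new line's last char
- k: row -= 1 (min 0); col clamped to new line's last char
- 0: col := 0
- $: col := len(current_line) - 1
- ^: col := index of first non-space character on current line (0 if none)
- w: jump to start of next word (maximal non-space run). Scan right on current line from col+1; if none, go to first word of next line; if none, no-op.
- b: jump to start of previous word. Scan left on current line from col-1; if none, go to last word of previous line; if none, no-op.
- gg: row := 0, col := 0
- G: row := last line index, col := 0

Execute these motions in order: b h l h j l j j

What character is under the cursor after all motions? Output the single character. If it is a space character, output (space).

Answer: i

Derivation:
After 1 (b): row=0 col=0 char='t'
After 2 (h): row=0 col=0 char='t'
After 3 (l): row=0 col=1 char='w'
After 4 (h): row=0 col=0 char='t'
After 5 (j): row=1 col=0 char='s'
After 6 (l): row=1 col=1 char='k'
After 7 (j): row=2 col=1 char='i'
After 8 (j): row=2 col=1 char='i'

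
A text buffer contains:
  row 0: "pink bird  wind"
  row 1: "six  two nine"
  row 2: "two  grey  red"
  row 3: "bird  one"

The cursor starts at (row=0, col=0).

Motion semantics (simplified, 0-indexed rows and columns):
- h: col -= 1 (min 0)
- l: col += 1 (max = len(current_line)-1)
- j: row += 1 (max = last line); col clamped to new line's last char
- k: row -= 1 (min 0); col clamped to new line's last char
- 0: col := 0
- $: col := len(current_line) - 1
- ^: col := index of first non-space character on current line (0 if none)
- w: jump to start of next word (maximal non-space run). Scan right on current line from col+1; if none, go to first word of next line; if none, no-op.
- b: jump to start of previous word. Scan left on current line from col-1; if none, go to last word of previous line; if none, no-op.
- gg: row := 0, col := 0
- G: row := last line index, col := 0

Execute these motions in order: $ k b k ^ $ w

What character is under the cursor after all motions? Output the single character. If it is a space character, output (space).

Answer: s

Derivation:
After 1 ($): row=0 col=14 char='d'
After 2 (k): row=0 col=14 char='d'
After 3 (b): row=0 col=11 char='w'
After 4 (k): row=0 col=11 char='w'
After 5 (^): row=0 col=0 char='p'
After 6 ($): row=0 col=14 char='d'
After 7 (w): row=1 col=0 char='s'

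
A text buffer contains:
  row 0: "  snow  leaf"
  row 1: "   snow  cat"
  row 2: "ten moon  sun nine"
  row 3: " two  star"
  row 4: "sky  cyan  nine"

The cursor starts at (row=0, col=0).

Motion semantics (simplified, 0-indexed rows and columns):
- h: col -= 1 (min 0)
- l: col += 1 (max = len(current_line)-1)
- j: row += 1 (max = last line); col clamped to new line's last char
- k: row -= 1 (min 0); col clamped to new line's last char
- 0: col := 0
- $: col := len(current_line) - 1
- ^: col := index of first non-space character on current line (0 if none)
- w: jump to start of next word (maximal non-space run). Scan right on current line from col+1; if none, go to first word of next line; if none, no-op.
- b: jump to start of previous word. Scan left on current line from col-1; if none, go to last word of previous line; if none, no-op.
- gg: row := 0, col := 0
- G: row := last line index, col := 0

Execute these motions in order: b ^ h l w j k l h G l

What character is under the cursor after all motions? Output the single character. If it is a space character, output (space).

Answer: k

Derivation:
After 1 (b): row=0 col=0 char='_'
After 2 (^): row=0 col=2 char='s'
After 3 (h): row=0 col=1 char='_'
After 4 (l): row=0 col=2 char='s'
After 5 (w): row=0 col=8 char='l'
After 6 (j): row=1 col=8 char='_'
After 7 (k): row=0 col=8 char='l'
After 8 (l): row=0 col=9 char='e'
After 9 (h): row=0 col=8 char='l'
After 10 (G): row=4 col=0 char='s'
After 11 (l): row=4 col=1 char='k'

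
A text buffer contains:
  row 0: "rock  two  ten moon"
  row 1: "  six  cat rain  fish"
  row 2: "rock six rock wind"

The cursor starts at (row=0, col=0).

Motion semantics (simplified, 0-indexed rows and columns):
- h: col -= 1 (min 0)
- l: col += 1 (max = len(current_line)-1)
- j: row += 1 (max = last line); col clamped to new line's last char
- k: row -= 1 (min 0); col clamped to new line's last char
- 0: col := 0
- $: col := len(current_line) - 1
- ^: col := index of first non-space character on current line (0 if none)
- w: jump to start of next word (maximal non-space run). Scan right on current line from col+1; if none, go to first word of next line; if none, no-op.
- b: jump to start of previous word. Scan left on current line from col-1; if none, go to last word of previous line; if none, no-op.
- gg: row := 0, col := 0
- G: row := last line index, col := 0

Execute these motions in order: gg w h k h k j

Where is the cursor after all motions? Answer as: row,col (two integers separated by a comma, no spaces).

After 1 (gg): row=0 col=0 char='r'
After 2 (w): row=0 col=6 char='t'
After 3 (h): row=0 col=5 char='_'
After 4 (k): row=0 col=5 char='_'
After 5 (h): row=0 col=4 char='_'
After 6 (k): row=0 col=4 char='_'
After 7 (j): row=1 col=4 char='x'

Answer: 1,4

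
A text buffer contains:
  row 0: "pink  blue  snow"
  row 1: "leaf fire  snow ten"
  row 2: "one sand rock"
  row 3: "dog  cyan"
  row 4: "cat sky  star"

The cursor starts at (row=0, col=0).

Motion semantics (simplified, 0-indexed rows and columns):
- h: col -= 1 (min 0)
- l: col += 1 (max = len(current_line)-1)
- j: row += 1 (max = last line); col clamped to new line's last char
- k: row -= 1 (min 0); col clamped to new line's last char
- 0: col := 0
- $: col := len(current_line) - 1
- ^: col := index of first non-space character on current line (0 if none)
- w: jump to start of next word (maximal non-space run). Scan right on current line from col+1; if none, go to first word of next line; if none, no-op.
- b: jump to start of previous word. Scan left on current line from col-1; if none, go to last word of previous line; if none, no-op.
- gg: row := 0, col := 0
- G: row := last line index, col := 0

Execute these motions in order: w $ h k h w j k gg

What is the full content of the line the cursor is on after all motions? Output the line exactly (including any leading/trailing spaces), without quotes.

After 1 (w): row=0 col=6 char='b'
After 2 ($): row=0 col=15 char='w'
After 3 (h): row=0 col=14 char='o'
After 4 (k): row=0 col=14 char='o'
After 5 (h): row=0 col=13 char='n'
After 6 (w): row=1 col=0 char='l'
After 7 (j): row=2 col=0 char='o'
After 8 (k): row=1 col=0 char='l'
After 9 (gg): row=0 col=0 char='p'

Answer: pink  blue  snow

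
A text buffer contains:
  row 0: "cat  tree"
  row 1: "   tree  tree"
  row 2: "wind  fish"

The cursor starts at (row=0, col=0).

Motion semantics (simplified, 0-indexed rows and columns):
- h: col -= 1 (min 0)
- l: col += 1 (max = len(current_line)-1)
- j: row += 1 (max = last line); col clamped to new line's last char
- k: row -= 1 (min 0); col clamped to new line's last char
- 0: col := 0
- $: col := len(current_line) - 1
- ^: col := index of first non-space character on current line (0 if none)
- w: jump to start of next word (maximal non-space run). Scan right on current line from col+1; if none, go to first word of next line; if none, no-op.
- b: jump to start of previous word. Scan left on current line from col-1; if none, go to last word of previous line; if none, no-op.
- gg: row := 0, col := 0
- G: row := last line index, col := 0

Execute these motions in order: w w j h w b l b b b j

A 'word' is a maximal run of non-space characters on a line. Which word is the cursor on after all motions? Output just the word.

After 1 (w): row=0 col=5 char='t'
After 2 (w): row=1 col=3 char='t'
After 3 (j): row=2 col=3 char='d'
After 4 (h): row=2 col=2 char='n'
After 5 (w): row=2 col=6 char='f'
After 6 (b): row=2 col=0 char='w'
After 7 (l): row=2 col=1 char='i'
After 8 (b): row=2 col=0 char='w'
After 9 (b): row=1 col=9 char='t'
After 10 (b): row=1 col=3 char='t'
After 11 (j): row=2 col=3 char='d'

Answer: wind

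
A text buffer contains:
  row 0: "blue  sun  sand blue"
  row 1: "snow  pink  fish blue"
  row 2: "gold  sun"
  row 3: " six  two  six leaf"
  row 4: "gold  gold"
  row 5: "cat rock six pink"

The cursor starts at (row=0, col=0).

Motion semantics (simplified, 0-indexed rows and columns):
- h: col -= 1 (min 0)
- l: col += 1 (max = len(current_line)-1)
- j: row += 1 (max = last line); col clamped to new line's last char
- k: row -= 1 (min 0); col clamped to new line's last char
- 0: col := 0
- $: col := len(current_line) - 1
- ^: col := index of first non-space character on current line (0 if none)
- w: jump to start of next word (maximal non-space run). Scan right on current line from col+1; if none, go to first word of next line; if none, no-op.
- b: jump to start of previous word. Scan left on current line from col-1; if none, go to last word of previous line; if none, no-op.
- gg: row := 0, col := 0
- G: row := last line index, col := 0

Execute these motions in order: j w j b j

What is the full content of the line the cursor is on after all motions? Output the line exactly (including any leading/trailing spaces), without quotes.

Answer:  six  two  six leaf

Derivation:
After 1 (j): row=1 col=0 char='s'
After 2 (w): row=1 col=6 char='p'
After 3 (j): row=2 col=6 char='s'
After 4 (b): row=2 col=0 char='g'
After 5 (j): row=3 col=0 char='_'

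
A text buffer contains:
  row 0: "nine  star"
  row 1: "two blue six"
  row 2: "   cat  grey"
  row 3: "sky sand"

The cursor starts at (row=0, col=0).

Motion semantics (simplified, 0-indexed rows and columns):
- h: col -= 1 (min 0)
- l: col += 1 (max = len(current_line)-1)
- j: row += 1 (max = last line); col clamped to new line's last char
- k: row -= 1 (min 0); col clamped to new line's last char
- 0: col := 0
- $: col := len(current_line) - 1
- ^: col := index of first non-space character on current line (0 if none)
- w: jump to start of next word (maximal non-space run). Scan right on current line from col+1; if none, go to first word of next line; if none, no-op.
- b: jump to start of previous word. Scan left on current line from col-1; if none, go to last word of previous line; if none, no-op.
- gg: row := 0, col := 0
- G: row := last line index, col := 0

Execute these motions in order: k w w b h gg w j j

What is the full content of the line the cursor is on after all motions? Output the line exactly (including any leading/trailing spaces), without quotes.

After 1 (k): row=0 col=0 char='n'
After 2 (w): row=0 col=6 char='s'
After 3 (w): row=1 col=0 char='t'
After 4 (b): row=0 col=6 char='s'
After 5 (h): row=0 col=5 char='_'
After 6 (gg): row=0 col=0 char='n'
After 7 (w): row=0 col=6 char='s'
After 8 (j): row=1 col=6 char='u'
After 9 (j): row=2 col=6 char='_'

Answer:    cat  grey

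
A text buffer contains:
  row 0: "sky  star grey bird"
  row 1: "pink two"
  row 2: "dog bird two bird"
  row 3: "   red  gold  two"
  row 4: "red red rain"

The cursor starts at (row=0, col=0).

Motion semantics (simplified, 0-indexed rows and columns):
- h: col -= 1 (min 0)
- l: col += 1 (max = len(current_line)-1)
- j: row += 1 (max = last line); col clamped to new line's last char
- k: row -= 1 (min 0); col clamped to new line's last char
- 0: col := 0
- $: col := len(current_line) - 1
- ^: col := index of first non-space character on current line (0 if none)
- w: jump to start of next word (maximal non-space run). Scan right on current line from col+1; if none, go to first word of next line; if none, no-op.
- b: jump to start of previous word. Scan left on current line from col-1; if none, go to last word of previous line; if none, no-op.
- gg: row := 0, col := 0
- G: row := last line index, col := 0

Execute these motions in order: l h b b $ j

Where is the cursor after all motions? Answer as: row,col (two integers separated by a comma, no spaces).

After 1 (l): row=0 col=1 char='k'
After 2 (h): row=0 col=0 char='s'
After 3 (b): row=0 col=0 char='s'
After 4 (b): row=0 col=0 char='s'
After 5 ($): row=0 col=18 char='d'
After 6 (j): row=1 col=7 char='o'

Answer: 1,7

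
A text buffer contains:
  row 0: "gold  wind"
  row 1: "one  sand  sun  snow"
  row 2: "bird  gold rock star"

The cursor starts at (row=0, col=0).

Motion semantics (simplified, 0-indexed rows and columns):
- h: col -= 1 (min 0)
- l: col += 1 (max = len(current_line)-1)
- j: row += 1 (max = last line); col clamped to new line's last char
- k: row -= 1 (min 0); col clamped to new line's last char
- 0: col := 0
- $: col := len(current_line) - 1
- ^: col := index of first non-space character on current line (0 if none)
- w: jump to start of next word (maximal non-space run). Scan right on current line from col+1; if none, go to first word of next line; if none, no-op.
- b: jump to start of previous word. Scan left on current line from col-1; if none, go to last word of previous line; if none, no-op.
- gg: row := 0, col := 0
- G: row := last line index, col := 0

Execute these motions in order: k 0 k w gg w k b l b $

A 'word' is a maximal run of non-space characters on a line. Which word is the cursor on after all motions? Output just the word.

After 1 (k): row=0 col=0 char='g'
After 2 (0): row=0 col=0 char='g'
After 3 (k): row=0 col=0 char='g'
After 4 (w): row=0 col=6 char='w'
After 5 (gg): row=0 col=0 char='g'
After 6 (w): row=0 col=6 char='w'
After 7 (k): row=0 col=6 char='w'
After 8 (b): row=0 col=0 char='g'
After 9 (l): row=0 col=1 char='o'
After 10 (b): row=0 col=0 char='g'
After 11 ($): row=0 col=9 char='d'

Answer: wind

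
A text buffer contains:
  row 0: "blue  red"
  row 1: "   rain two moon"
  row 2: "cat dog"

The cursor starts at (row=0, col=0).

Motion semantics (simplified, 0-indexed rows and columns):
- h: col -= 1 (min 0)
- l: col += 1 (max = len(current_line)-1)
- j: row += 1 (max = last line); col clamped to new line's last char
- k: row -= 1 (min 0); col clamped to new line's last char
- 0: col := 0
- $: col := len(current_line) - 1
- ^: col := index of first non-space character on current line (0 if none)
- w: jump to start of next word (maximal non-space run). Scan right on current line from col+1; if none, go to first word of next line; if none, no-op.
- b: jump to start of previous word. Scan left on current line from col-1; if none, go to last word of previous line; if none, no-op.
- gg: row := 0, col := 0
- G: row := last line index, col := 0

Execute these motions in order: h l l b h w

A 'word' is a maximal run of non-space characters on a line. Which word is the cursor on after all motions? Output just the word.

After 1 (h): row=0 col=0 char='b'
After 2 (l): row=0 col=1 char='l'
After 3 (l): row=0 col=2 char='u'
After 4 (b): row=0 col=0 char='b'
After 5 (h): row=0 col=0 char='b'
After 6 (w): row=0 col=6 char='r'

Answer: red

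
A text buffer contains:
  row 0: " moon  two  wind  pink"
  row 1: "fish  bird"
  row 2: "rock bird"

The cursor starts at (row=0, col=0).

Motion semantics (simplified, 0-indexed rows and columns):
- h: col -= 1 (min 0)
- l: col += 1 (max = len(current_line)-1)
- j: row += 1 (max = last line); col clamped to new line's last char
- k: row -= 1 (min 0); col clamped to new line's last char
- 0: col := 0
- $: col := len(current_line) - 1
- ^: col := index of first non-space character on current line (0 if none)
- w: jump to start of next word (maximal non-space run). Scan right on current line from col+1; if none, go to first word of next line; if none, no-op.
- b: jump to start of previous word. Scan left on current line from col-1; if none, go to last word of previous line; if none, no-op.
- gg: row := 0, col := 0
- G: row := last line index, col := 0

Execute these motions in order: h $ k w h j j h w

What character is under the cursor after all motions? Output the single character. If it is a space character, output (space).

After 1 (h): row=0 col=0 char='_'
After 2 ($): row=0 col=21 char='k'
After 3 (k): row=0 col=21 char='k'
After 4 (w): row=1 col=0 char='f'
After 5 (h): row=1 col=0 char='f'
After 6 (j): row=2 col=0 char='r'
After 7 (j): row=2 col=0 char='r'
After 8 (h): row=2 col=0 char='r'
After 9 (w): row=2 col=5 char='b'

Answer: b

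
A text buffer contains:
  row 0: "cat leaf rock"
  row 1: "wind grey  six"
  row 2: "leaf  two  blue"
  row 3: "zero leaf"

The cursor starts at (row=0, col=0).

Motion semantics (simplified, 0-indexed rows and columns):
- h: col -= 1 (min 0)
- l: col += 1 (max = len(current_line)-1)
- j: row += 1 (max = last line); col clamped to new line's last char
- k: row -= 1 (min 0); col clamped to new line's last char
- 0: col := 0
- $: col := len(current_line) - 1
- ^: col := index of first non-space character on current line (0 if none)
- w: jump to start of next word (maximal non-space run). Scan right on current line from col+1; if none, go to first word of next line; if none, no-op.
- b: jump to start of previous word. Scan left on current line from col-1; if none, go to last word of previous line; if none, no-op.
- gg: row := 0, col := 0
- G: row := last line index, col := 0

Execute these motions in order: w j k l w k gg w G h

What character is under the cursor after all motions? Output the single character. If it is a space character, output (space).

After 1 (w): row=0 col=4 char='l'
After 2 (j): row=1 col=4 char='_'
After 3 (k): row=0 col=4 char='l'
After 4 (l): row=0 col=5 char='e'
After 5 (w): row=0 col=9 char='r'
After 6 (k): row=0 col=9 char='r'
After 7 (gg): row=0 col=0 char='c'
After 8 (w): row=0 col=4 char='l'
After 9 (G): row=3 col=0 char='z'
After 10 (h): row=3 col=0 char='z'

Answer: z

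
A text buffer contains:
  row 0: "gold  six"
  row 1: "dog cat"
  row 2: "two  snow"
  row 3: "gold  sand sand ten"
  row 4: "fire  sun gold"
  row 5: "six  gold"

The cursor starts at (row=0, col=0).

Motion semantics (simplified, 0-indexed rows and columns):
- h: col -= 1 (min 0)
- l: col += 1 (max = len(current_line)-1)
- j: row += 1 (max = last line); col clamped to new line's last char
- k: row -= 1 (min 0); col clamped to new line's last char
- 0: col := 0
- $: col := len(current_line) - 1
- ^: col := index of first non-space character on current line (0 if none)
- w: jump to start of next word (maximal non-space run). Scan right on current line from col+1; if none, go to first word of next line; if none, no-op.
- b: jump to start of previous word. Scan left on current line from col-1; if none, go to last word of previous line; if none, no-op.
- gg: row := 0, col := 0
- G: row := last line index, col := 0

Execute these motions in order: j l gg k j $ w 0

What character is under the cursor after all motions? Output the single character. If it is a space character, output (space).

Answer: t

Derivation:
After 1 (j): row=1 col=0 char='d'
After 2 (l): row=1 col=1 char='o'
After 3 (gg): row=0 col=0 char='g'
After 4 (k): row=0 col=0 char='g'
After 5 (j): row=1 col=0 char='d'
After 6 ($): row=1 col=6 char='t'
After 7 (w): row=2 col=0 char='t'
After 8 (0): row=2 col=0 char='t'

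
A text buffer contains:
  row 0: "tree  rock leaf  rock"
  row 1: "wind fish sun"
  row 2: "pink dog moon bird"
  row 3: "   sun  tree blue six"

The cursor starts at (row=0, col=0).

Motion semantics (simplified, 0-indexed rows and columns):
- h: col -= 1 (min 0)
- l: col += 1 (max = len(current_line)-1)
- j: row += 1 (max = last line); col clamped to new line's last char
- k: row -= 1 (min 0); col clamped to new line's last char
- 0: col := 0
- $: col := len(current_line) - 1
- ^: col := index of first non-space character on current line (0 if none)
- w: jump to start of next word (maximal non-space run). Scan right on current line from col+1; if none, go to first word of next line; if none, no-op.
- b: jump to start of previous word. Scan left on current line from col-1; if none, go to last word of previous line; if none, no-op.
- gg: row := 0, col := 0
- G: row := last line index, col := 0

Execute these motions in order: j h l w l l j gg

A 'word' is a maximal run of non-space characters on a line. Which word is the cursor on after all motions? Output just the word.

After 1 (j): row=1 col=0 char='w'
After 2 (h): row=1 col=0 char='w'
After 3 (l): row=1 col=1 char='i'
After 4 (w): row=1 col=5 char='f'
After 5 (l): row=1 col=6 char='i'
After 6 (l): row=1 col=7 char='s'
After 7 (j): row=2 col=7 char='g'
After 8 (gg): row=0 col=0 char='t'

Answer: tree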